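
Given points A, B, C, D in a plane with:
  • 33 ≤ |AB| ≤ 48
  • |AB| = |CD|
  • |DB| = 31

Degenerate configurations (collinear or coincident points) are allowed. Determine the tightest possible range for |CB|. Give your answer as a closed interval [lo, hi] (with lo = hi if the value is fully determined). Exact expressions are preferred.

|CB| ∈ [2, 79]  (≈ [2.0000, 79.0000])

|AB| ∈ [33, 48]
|BD| ∈ {31}
|CD| ∈ [33, 48]
|AD| ∈ [2, 79]
|BC| ∈ [2, 79]
|AC| ∈ [0, 127]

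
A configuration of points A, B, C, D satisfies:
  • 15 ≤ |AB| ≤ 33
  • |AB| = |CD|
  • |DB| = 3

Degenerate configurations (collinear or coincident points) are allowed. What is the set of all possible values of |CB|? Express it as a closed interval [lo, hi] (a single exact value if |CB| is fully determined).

|AB| ∈ [15, 33]
|BD| ∈ {3}
|CD| ∈ [15, 33]
|AD| ∈ [12, 36]
|BC| ∈ [12, 36]
|AC| ∈ [0, 69]

|CB| ∈ [12, 36]  (≈ [12.0000, 36.0000])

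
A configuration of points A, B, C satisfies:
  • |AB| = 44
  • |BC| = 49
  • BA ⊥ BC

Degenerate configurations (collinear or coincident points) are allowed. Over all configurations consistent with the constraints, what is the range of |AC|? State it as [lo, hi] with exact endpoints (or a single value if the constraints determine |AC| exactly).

|AB| ∈ {44}
|BC| ∈ {49}
|AC| ∈ {√(4337)}

|AC| = √(4337)  (≈ 65.8559)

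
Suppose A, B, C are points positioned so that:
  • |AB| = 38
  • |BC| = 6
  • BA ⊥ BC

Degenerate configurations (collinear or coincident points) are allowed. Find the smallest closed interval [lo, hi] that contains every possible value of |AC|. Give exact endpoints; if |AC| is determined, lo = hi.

|AB| ∈ {38}
|BC| ∈ {6}
|AC| ∈ {2·√(370)}

|AC| = 2·√(370)  (≈ 38.4708)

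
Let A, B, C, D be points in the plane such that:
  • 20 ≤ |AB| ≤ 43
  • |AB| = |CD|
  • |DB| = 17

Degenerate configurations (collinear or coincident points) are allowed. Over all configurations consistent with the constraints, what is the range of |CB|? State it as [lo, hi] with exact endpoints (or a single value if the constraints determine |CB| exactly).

|CB| ∈ [3, 60]  (≈ [3.0000, 60.0000])

|AB| ∈ [20, 43]
|BD| ∈ {17}
|CD| ∈ [20, 43]
|AD| ∈ [3, 60]
|BC| ∈ [3, 60]
|AC| ∈ [0, 103]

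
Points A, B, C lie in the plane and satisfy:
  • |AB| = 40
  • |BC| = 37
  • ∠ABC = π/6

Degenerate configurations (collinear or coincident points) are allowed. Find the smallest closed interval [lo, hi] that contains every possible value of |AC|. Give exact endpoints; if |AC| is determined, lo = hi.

|AB| ∈ {40}
|BC| ∈ {37}
|AC| ∈ {√(2969 - 1480·√(3))}

|AC| = √(2969 - 1480·√(3))  (≈ 20.1386)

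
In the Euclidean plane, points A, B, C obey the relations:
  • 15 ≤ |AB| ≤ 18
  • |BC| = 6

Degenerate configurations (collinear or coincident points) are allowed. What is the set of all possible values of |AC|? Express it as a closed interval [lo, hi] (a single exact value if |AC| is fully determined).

|AC| ∈ [9, 24]  (≈ [9.0000, 24.0000])

|AB| ∈ [15, 18]
|BC| ∈ {6}
|AC| ∈ [9, 24]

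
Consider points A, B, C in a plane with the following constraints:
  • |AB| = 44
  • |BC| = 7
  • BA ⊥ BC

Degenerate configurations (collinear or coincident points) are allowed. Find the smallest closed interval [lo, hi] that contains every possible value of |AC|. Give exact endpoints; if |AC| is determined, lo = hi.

|AB| ∈ {44}
|BC| ∈ {7}
|AC| ∈ {√(1985)}

|AC| = √(1985)  (≈ 44.5533)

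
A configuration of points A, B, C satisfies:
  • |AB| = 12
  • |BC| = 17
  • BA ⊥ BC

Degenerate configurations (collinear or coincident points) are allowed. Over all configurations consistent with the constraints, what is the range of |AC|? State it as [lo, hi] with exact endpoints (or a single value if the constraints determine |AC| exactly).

|AC| = √(433)  (≈ 20.8087)

|AB| ∈ {12}
|BC| ∈ {17}
|AC| ∈ {√(433)}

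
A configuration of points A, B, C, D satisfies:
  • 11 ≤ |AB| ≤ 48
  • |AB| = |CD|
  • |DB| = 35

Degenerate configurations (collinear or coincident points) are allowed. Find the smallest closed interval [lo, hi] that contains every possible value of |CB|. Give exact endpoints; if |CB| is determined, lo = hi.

|AB| ∈ [11, 48]
|BD| ∈ {35}
|CD| ∈ [11, 48]
|AD| ∈ [0, 83]
|BC| ∈ [0, 83]
|AC| ∈ [0, 131]

|CB| ∈ [0, 83]  (≈ [0.0000, 83.0000])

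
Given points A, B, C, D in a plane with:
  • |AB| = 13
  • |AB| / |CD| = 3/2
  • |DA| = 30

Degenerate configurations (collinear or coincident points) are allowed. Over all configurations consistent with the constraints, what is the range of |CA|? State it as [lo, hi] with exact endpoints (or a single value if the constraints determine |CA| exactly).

|CA| ∈ [64/3, 116/3]  (≈ [21.3333, 38.6667])

|AB| ∈ {13}
|AD| ∈ {30}
|CD| ∈ {26/3}
|BD| ∈ [17, 43]
|AC| ∈ [64/3, 116/3]
|BC| ∈ [25/3, 155/3]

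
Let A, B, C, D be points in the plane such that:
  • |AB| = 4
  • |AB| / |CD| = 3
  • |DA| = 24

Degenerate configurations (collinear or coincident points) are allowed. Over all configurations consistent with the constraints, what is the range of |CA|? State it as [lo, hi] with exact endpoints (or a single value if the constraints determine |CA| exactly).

|AB| ∈ {4}
|AD| ∈ {24}
|CD| ∈ {4/3}
|BD| ∈ [20, 28]
|AC| ∈ [68/3, 76/3]
|BC| ∈ [56/3, 88/3]

|CA| ∈ [68/3, 76/3]  (≈ [22.6667, 25.3333])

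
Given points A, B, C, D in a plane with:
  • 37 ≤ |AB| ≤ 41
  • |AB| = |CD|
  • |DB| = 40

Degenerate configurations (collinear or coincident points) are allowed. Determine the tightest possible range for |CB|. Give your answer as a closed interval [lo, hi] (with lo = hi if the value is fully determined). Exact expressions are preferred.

|AB| ∈ [37, 41]
|BD| ∈ {40}
|CD| ∈ [37, 41]
|AD| ∈ [0, 81]
|BC| ∈ [0, 81]
|AC| ∈ [0, 122]

|CB| ∈ [0, 81]  (≈ [0.0000, 81.0000])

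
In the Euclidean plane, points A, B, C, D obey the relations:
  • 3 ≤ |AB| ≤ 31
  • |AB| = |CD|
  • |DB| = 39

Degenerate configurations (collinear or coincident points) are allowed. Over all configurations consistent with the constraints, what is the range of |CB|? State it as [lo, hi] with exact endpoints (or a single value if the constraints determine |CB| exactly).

|AB| ∈ [3, 31]
|BD| ∈ {39}
|CD| ∈ [3, 31]
|AD| ∈ [8, 70]
|BC| ∈ [8, 70]
|AC| ∈ [0, 101]

|CB| ∈ [8, 70]  (≈ [8.0000, 70.0000])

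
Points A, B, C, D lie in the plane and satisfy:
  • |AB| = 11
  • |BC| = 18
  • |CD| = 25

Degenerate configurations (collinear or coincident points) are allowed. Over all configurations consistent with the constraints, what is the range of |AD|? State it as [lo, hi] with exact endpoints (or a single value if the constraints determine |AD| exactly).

|AD| ∈ [0, 54]  (≈ [0.0000, 54.0000])

|AB| ∈ {11}
|BC| ∈ {18}
|CD| ∈ {25}
|AC| ∈ [7, 29]
|BD| ∈ [7, 43]
|AD| ∈ [0, 54]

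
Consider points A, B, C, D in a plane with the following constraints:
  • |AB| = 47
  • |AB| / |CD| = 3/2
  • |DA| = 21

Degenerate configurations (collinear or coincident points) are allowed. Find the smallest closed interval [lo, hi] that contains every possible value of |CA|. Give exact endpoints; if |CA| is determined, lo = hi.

|CA| ∈ [31/3, 157/3]  (≈ [10.3333, 52.3333])

|AB| ∈ {47}
|AD| ∈ {21}
|CD| ∈ {94/3}
|BD| ∈ [26, 68]
|AC| ∈ [31/3, 157/3]
|BC| ∈ [0, 298/3]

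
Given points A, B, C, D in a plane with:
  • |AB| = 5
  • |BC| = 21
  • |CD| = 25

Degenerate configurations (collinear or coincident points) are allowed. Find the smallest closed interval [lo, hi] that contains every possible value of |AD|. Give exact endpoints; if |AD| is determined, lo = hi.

|AB| ∈ {5}
|BC| ∈ {21}
|CD| ∈ {25}
|AC| ∈ [16, 26]
|BD| ∈ [4, 46]
|AD| ∈ [0, 51]

|AD| ∈ [0, 51]  (≈ [0.0000, 51.0000])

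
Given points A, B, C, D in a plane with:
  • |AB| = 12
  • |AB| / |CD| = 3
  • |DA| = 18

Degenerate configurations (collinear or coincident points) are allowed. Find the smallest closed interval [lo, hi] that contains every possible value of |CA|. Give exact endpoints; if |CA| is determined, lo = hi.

|AB| ∈ {12}
|AD| ∈ {18}
|CD| ∈ {4}
|BD| ∈ [6, 30]
|AC| ∈ [14, 22]
|BC| ∈ [2, 34]

|CA| ∈ [14, 22]  (≈ [14.0000, 22.0000])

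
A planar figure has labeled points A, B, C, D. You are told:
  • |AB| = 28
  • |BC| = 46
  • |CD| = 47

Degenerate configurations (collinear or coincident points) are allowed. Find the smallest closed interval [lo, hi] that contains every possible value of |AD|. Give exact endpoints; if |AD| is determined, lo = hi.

|AB| ∈ {28}
|BC| ∈ {46}
|CD| ∈ {47}
|AC| ∈ [18, 74]
|BD| ∈ [1, 93]
|AD| ∈ [0, 121]

|AD| ∈ [0, 121]  (≈ [0.0000, 121.0000])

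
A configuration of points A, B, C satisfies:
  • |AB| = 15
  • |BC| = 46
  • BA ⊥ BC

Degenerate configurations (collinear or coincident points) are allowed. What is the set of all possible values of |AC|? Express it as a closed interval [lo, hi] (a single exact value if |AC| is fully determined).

|AC| = √(2341)  (≈ 48.3839)

|AB| ∈ {15}
|BC| ∈ {46}
|AC| ∈ {√(2341)}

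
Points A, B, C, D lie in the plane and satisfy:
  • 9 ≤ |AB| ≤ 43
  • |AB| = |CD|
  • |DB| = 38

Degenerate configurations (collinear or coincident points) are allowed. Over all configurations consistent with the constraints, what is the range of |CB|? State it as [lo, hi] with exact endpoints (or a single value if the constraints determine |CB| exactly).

|CB| ∈ [0, 81]  (≈ [0.0000, 81.0000])

|AB| ∈ [9, 43]
|BD| ∈ {38}
|CD| ∈ [9, 43]
|AD| ∈ [0, 81]
|BC| ∈ [0, 81]
|AC| ∈ [0, 124]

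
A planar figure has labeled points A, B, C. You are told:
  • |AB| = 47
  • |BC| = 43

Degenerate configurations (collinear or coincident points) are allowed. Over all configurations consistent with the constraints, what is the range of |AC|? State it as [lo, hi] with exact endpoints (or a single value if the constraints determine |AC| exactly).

|AB| ∈ {47}
|BC| ∈ {43}
|AC| ∈ [4, 90]

|AC| ∈ [4, 90]  (≈ [4.0000, 90.0000])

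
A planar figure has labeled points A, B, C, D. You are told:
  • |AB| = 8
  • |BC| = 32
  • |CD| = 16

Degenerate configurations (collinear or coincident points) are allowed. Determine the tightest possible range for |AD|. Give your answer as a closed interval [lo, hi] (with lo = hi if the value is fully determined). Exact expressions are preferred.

|AD| ∈ [8, 56]  (≈ [8.0000, 56.0000])

|AB| ∈ {8}
|BC| ∈ {32}
|CD| ∈ {16}
|AC| ∈ [24, 40]
|BD| ∈ [16, 48]
|AD| ∈ [8, 56]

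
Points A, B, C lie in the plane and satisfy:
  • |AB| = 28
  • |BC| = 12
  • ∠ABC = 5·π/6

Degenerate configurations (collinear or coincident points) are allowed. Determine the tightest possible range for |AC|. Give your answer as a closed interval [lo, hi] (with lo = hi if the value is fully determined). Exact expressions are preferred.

|AC| = 4·√(21·√(3) + 58)  (≈ 38.8583)

|AB| ∈ {28}
|BC| ∈ {12}
|AC| ∈ {4·√(21·√(3) + 58)}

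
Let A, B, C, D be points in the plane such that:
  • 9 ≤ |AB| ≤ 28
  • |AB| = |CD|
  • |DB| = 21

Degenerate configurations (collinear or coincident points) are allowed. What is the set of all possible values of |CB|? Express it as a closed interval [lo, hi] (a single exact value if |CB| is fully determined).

|AB| ∈ [9, 28]
|BD| ∈ {21}
|CD| ∈ [9, 28]
|AD| ∈ [0, 49]
|BC| ∈ [0, 49]
|AC| ∈ [0, 77]

|CB| ∈ [0, 49]  (≈ [0.0000, 49.0000])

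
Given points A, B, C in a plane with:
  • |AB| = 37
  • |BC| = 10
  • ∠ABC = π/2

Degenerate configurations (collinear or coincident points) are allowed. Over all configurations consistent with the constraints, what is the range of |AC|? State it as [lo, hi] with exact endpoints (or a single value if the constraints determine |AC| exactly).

|AC| = √(1469)  (≈ 38.3275)

|AB| ∈ {37}
|BC| ∈ {10}
|AC| ∈ {√(1469)}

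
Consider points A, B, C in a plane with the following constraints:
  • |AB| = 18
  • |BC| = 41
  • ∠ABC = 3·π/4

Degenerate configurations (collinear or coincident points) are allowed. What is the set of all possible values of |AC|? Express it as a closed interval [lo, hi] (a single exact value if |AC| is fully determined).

|AC| = √(738·√(2) + 2005)  (≈ 55.2149)

|AB| ∈ {18}
|BC| ∈ {41}
|AC| ∈ {√(738·√(2) + 2005)}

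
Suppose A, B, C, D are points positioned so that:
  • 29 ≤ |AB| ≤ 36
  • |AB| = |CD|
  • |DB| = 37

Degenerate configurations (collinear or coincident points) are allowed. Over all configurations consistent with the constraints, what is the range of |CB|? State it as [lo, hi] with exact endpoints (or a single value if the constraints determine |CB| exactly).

|AB| ∈ [29, 36]
|BD| ∈ {37}
|CD| ∈ [29, 36]
|AD| ∈ [1, 73]
|BC| ∈ [1, 73]
|AC| ∈ [0, 109]

|CB| ∈ [1, 73]  (≈ [1.0000, 73.0000])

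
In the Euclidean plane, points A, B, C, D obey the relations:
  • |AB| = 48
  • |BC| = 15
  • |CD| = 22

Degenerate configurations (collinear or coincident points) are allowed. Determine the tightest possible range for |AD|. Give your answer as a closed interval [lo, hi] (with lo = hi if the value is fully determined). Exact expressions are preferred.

|AD| ∈ [11, 85]  (≈ [11.0000, 85.0000])

|AB| ∈ {48}
|BC| ∈ {15}
|CD| ∈ {22}
|AC| ∈ [33, 63]
|BD| ∈ [7, 37]
|AD| ∈ [11, 85]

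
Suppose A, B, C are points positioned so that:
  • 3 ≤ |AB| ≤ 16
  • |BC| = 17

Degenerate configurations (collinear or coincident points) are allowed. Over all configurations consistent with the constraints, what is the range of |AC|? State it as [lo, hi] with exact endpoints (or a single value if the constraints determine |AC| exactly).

|AB| ∈ [3, 16]
|BC| ∈ {17}
|AC| ∈ [1, 33]

|AC| ∈ [1, 33]  (≈ [1.0000, 33.0000])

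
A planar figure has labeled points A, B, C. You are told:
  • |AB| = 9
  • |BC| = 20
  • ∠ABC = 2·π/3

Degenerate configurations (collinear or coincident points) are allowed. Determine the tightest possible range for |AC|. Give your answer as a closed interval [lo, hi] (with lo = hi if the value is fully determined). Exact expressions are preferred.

|AB| ∈ {9}
|BC| ∈ {20}
|AC| ∈ {√(661)}

|AC| = √(661)  (≈ 25.7099)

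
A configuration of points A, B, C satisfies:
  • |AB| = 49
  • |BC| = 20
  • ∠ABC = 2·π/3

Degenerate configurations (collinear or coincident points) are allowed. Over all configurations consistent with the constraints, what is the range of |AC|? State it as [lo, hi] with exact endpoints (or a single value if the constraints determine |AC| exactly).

|AB| ∈ {49}
|BC| ∈ {20}
|AC| ∈ {√(3781)}

|AC| = √(3781)  (≈ 61.4898)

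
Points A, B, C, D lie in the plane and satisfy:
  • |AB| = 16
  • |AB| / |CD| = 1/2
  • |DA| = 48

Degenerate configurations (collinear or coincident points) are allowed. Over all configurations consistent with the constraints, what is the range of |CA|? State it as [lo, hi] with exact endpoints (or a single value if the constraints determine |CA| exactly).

|CA| ∈ [16, 80]  (≈ [16.0000, 80.0000])

|AB| ∈ {16}
|AD| ∈ {48}
|CD| ∈ {32}
|BD| ∈ [32, 64]
|AC| ∈ [16, 80]
|BC| ∈ [0, 96]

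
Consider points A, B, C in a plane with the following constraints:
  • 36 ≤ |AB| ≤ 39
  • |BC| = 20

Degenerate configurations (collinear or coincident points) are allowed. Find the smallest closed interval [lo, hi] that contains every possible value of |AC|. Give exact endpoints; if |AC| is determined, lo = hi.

|AC| ∈ [16, 59]  (≈ [16.0000, 59.0000])

|AB| ∈ [36, 39]
|BC| ∈ {20}
|AC| ∈ [16, 59]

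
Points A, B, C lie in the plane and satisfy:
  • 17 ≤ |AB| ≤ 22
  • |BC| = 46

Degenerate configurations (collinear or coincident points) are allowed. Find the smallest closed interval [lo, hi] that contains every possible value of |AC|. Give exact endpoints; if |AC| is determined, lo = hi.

|AC| ∈ [24, 68]  (≈ [24.0000, 68.0000])

|AB| ∈ [17, 22]
|BC| ∈ {46}
|AC| ∈ [24, 68]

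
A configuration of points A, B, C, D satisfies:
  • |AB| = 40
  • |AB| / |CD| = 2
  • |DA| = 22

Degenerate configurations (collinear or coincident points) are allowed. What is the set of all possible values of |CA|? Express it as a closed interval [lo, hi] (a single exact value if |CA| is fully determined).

|AB| ∈ {40}
|AD| ∈ {22}
|CD| ∈ {20}
|BD| ∈ [18, 62]
|AC| ∈ [2, 42]
|BC| ∈ [0, 82]

|CA| ∈ [2, 42]  (≈ [2.0000, 42.0000])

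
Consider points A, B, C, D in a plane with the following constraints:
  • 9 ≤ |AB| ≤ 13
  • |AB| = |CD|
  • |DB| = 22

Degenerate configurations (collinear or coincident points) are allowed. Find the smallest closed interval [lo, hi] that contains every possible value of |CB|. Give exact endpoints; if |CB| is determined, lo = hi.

|CB| ∈ [9, 35]  (≈ [9.0000, 35.0000])

|AB| ∈ [9, 13]
|BD| ∈ {22}
|CD| ∈ [9, 13]
|AD| ∈ [9, 35]
|BC| ∈ [9, 35]
|AC| ∈ [0, 48]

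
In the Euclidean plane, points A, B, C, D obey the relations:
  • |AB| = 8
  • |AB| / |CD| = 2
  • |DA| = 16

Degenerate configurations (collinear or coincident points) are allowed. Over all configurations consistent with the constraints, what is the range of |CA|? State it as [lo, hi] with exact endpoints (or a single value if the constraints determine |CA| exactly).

|AB| ∈ {8}
|AD| ∈ {16}
|CD| ∈ {4}
|BD| ∈ [8, 24]
|AC| ∈ [12, 20]
|BC| ∈ [4, 28]

|CA| ∈ [12, 20]  (≈ [12.0000, 20.0000])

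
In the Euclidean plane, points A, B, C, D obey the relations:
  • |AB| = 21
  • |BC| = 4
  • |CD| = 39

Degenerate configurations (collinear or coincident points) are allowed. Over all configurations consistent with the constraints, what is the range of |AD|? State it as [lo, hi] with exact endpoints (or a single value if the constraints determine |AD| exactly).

|AB| ∈ {21}
|BC| ∈ {4}
|CD| ∈ {39}
|AC| ∈ [17, 25]
|BD| ∈ [35, 43]
|AD| ∈ [14, 64]

|AD| ∈ [14, 64]  (≈ [14.0000, 64.0000])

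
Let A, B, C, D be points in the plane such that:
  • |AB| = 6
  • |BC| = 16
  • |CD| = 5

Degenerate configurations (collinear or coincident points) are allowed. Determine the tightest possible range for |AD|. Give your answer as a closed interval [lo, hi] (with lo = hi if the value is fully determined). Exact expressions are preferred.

|AB| ∈ {6}
|BC| ∈ {16}
|CD| ∈ {5}
|AC| ∈ [10, 22]
|BD| ∈ [11, 21]
|AD| ∈ [5, 27]

|AD| ∈ [5, 27]  (≈ [5.0000, 27.0000])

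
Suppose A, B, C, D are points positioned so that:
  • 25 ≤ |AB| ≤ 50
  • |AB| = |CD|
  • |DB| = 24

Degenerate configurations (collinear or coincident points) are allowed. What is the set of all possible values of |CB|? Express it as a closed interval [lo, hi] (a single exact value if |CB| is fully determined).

|CB| ∈ [1, 74]  (≈ [1.0000, 74.0000])

|AB| ∈ [25, 50]
|BD| ∈ {24}
|CD| ∈ [25, 50]
|AD| ∈ [1, 74]
|BC| ∈ [1, 74]
|AC| ∈ [0, 124]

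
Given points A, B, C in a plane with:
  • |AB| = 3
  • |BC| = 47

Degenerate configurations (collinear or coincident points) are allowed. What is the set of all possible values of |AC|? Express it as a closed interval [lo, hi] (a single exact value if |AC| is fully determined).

|AC| ∈ [44, 50]  (≈ [44.0000, 50.0000])

|AB| ∈ {3}
|BC| ∈ {47}
|AC| ∈ [44, 50]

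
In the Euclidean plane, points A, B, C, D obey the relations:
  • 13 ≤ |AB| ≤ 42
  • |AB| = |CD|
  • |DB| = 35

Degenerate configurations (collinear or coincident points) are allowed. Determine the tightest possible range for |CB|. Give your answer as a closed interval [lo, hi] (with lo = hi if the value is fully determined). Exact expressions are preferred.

|AB| ∈ [13, 42]
|BD| ∈ {35}
|CD| ∈ [13, 42]
|AD| ∈ [0, 77]
|BC| ∈ [0, 77]
|AC| ∈ [0, 119]

|CB| ∈ [0, 77]  (≈ [0.0000, 77.0000])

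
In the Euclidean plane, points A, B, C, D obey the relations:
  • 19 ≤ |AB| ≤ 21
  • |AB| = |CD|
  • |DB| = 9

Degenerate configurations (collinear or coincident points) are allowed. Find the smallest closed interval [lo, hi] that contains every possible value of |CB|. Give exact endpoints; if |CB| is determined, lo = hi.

|CB| ∈ [10, 30]  (≈ [10.0000, 30.0000])

|AB| ∈ [19, 21]
|BD| ∈ {9}
|CD| ∈ [19, 21]
|AD| ∈ [10, 30]
|BC| ∈ [10, 30]
|AC| ∈ [0, 51]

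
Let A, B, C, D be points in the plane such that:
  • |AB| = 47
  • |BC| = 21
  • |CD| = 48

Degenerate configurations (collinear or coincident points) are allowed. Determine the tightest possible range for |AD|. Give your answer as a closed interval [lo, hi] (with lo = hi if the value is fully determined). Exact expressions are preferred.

|AB| ∈ {47}
|BC| ∈ {21}
|CD| ∈ {48}
|AC| ∈ [26, 68]
|BD| ∈ [27, 69]
|AD| ∈ [0, 116]

|AD| ∈ [0, 116]  (≈ [0.0000, 116.0000])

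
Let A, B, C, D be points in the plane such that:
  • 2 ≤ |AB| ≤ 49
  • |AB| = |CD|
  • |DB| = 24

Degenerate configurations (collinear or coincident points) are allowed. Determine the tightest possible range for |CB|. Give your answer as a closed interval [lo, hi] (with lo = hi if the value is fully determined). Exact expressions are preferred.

|AB| ∈ [2, 49]
|BD| ∈ {24}
|CD| ∈ [2, 49]
|AD| ∈ [0, 73]
|BC| ∈ [0, 73]
|AC| ∈ [0, 122]

|CB| ∈ [0, 73]  (≈ [0.0000, 73.0000])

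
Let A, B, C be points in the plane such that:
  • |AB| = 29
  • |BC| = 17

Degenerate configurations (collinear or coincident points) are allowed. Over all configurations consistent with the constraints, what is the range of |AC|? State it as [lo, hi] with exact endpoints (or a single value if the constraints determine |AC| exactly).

|AC| ∈ [12, 46]  (≈ [12.0000, 46.0000])

|AB| ∈ {29}
|BC| ∈ {17}
|AC| ∈ [12, 46]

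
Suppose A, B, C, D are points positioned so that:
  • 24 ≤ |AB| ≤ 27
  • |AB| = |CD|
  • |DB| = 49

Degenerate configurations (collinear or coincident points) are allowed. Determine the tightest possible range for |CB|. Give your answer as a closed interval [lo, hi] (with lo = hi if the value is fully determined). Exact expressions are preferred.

|AB| ∈ [24, 27]
|BD| ∈ {49}
|CD| ∈ [24, 27]
|AD| ∈ [22, 76]
|BC| ∈ [22, 76]
|AC| ∈ [0, 103]

|CB| ∈ [22, 76]  (≈ [22.0000, 76.0000])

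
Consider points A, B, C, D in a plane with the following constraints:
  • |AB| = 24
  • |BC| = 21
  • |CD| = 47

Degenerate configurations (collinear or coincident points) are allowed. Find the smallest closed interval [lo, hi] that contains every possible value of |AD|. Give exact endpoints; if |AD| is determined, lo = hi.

|AD| ∈ [2, 92]  (≈ [2.0000, 92.0000])

|AB| ∈ {24}
|BC| ∈ {21}
|CD| ∈ {47}
|AC| ∈ [3, 45]
|BD| ∈ [26, 68]
|AD| ∈ [2, 92]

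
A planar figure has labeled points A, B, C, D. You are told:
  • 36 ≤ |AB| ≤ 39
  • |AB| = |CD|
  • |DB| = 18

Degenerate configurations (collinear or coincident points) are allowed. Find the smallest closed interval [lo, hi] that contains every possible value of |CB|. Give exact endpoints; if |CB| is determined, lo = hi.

|AB| ∈ [36, 39]
|BD| ∈ {18}
|CD| ∈ [36, 39]
|AD| ∈ [18, 57]
|BC| ∈ [18, 57]
|AC| ∈ [0, 96]

|CB| ∈ [18, 57]  (≈ [18.0000, 57.0000])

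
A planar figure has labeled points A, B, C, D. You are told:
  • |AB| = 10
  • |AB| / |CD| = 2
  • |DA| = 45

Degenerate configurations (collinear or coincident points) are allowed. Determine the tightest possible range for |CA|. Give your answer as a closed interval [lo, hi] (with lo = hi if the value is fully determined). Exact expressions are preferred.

|AB| ∈ {10}
|AD| ∈ {45}
|CD| ∈ {5}
|BD| ∈ [35, 55]
|AC| ∈ [40, 50]
|BC| ∈ [30, 60]

|CA| ∈ [40, 50]  (≈ [40.0000, 50.0000])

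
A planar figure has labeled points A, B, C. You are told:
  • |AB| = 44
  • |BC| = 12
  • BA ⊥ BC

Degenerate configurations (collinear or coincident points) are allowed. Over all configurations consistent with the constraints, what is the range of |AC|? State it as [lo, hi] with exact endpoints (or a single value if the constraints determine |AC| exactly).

|AB| ∈ {44}
|BC| ∈ {12}
|AC| ∈ {4·√(130)}

|AC| = 4·√(130)  (≈ 45.6070)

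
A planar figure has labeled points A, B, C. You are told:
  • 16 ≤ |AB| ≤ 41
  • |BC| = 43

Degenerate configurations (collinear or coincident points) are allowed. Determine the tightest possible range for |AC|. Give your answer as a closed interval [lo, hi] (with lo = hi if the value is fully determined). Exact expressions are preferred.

|AB| ∈ [16, 41]
|BC| ∈ {43}
|AC| ∈ [2, 84]

|AC| ∈ [2, 84]  (≈ [2.0000, 84.0000])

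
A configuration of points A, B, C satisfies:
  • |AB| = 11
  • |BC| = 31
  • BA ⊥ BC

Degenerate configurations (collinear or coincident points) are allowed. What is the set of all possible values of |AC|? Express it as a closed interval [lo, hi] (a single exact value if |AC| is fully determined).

|AB| ∈ {11}
|BC| ∈ {31}
|AC| ∈ {√(1082)}

|AC| = √(1082)  (≈ 32.8938)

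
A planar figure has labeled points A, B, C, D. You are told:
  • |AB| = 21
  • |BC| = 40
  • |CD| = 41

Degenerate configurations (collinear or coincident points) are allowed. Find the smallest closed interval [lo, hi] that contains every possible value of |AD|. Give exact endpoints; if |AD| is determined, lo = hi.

|AB| ∈ {21}
|BC| ∈ {40}
|CD| ∈ {41}
|AC| ∈ [19, 61]
|BD| ∈ [1, 81]
|AD| ∈ [0, 102]

|AD| ∈ [0, 102]  (≈ [0.0000, 102.0000])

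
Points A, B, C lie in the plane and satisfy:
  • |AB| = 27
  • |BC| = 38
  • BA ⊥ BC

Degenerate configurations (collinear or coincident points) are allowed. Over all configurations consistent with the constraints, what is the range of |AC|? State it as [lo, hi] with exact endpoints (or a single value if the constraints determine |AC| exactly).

|AB| ∈ {27}
|BC| ∈ {38}
|AC| ∈ {√(2173)}

|AC| = √(2173)  (≈ 46.6154)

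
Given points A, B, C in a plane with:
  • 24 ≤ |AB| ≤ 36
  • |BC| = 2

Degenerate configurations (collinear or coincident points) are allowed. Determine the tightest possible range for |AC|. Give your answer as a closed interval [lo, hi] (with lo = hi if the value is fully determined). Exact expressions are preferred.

|AB| ∈ [24, 36]
|BC| ∈ {2}
|AC| ∈ [22, 38]

|AC| ∈ [22, 38]  (≈ [22.0000, 38.0000])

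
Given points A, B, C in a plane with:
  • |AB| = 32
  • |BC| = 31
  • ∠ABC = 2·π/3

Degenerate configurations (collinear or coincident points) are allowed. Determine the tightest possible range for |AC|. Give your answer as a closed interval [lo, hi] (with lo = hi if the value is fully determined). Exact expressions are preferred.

|AC| = √(2977)  (≈ 54.5619)

|AB| ∈ {32}
|BC| ∈ {31}
|AC| ∈ {√(2977)}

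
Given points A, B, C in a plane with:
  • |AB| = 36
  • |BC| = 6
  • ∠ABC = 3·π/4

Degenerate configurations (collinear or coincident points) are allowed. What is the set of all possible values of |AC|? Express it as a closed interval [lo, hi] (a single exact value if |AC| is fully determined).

|AB| ∈ {36}
|BC| ∈ {6}
|AC| ∈ {6·√(6·√(2) + 37)}

|AC| = 6·√(6·√(2) + 37)  (≈ 40.4657)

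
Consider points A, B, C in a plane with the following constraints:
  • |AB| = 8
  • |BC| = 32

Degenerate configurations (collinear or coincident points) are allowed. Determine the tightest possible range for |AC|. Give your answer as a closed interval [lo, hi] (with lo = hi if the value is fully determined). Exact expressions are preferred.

|AB| ∈ {8}
|BC| ∈ {32}
|AC| ∈ [24, 40]

|AC| ∈ [24, 40]  (≈ [24.0000, 40.0000])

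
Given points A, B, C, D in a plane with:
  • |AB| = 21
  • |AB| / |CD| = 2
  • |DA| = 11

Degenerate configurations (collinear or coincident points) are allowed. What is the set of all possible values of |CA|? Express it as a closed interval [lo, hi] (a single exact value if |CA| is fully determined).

|AB| ∈ {21}
|AD| ∈ {11}
|CD| ∈ {21/2}
|BD| ∈ [10, 32]
|AC| ∈ [1/2, 43/2]
|BC| ∈ [0, 85/2]

|CA| ∈ [1/2, 43/2]  (≈ [0.5000, 21.5000])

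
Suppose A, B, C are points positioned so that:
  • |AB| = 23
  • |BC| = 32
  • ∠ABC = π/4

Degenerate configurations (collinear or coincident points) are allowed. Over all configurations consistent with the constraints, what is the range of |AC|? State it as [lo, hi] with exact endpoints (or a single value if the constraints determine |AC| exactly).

|AC| = √(1553 - 736·√(2))  (≈ 22.6305)

|AB| ∈ {23}
|BC| ∈ {32}
|AC| ∈ {√(1553 - 736·√(2))}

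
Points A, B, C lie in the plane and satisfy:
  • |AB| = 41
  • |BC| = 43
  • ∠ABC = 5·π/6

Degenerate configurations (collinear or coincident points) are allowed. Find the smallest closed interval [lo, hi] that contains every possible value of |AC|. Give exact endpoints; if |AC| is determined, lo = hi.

|AC| = √(1763·√(3) + 3530)  (≈ 81.1394)

|AB| ∈ {41}
|BC| ∈ {43}
|AC| ∈ {√(1763·√(3) + 3530)}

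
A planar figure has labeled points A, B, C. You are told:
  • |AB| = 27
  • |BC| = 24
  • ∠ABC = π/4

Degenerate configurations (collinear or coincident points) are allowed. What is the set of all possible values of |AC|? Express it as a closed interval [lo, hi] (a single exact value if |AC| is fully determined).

|AC| = 3·√(145 - 72·√(2))  (≈ 19.7127)

|AB| ∈ {27}
|BC| ∈ {24}
|AC| ∈ {3·√(145 - 72·√(2))}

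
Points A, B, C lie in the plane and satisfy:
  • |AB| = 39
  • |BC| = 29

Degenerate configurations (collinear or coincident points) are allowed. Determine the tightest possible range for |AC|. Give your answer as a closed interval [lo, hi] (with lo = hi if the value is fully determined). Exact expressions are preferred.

|AC| ∈ [10, 68]  (≈ [10.0000, 68.0000])

|AB| ∈ {39}
|BC| ∈ {29}
|AC| ∈ [10, 68]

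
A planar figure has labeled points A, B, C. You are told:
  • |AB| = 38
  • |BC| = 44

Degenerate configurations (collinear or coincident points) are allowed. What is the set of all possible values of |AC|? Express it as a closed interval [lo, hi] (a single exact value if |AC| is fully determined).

|AB| ∈ {38}
|BC| ∈ {44}
|AC| ∈ [6, 82]

|AC| ∈ [6, 82]  (≈ [6.0000, 82.0000])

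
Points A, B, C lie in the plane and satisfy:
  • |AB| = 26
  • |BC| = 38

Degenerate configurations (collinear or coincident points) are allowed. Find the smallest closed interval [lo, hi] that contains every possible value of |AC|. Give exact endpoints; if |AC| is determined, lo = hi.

|AC| ∈ [12, 64]  (≈ [12.0000, 64.0000])

|AB| ∈ {26}
|BC| ∈ {38}
|AC| ∈ [12, 64]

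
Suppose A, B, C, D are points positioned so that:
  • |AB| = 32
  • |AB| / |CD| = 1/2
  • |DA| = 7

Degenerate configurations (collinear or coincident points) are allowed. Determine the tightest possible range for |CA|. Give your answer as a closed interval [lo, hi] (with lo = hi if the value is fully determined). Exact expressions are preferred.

|CA| ∈ [57, 71]  (≈ [57.0000, 71.0000])

|AB| ∈ {32}
|AD| ∈ {7}
|CD| ∈ {64}
|BD| ∈ [25, 39]
|AC| ∈ [57, 71]
|BC| ∈ [25, 103]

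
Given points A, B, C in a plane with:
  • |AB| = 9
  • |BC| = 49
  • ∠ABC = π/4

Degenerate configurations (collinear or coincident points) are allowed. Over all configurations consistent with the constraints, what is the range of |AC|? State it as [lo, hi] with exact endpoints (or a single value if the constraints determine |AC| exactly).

|AC| = √(2482 - 441·√(2))  (≈ 43.1084)

|AB| ∈ {9}
|BC| ∈ {49}
|AC| ∈ {√(2482 - 441·√(2))}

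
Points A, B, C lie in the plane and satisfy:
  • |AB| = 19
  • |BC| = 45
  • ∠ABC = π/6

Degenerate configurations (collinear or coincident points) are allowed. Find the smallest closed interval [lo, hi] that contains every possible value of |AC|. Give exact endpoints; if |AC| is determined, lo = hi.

|AC| = √(2386 - 855·√(3))  (≈ 30.0848)

|AB| ∈ {19}
|BC| ∈ {45}
|AC| ∈ {√(2386 - 855·√(3))}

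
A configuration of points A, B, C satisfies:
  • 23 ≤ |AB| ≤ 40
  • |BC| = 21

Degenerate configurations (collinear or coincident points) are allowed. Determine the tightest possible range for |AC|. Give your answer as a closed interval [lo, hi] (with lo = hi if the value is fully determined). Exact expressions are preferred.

|AC| ∈ [2, 61]  (≈ [2.0000, 61.0000])

|AB| ∈ [23, 40]
|BC| ∈ {21}
|AC| ∈ [2, 61]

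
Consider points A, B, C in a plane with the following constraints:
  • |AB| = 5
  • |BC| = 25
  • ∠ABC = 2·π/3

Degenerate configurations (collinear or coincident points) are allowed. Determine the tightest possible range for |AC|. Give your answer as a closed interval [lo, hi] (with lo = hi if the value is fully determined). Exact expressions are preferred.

|AC| = 5·√(31)  (≈ 27.8388)

|AB| ∈ {5}
|BC| ∈ {25}
|AC| ∈ {5·√(31)}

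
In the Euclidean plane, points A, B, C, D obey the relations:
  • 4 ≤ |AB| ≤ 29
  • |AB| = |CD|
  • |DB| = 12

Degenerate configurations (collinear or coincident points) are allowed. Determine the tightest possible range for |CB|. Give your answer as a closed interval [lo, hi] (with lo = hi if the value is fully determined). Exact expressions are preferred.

|AB| ∈ [4, 29]
|BD| ∈ {12}
|CD| ∈ [4, 29]
|AD| ∈ [0, 41]
|BC| ∈ [0, 41]
|AC| ∈ [0, 70]

|CB| ∈ [0, 41]  (≈ [0.0000, 41.0000])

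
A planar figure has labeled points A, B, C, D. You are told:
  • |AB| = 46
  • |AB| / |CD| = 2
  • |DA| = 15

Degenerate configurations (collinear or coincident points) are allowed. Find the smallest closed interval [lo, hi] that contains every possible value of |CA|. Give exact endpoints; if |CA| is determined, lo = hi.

|CA| ∈ [8, 38]  (≈ [8.0000, 38.0000])

|AB| ∈ {46}
|AD| ∈ {15}
|CD| ∈ {23}
|BD| ∈ [31, 61]
|AC| ∈ [8, 38]
|BC| ∈ [8, 84]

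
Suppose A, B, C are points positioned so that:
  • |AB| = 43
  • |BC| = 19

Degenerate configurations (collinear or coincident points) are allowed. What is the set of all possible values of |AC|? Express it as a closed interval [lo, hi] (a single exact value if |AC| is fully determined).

|AC| ∈ [24, 62]  (≈ [24.0000, 62.0000])

|AB| ∈ {43}
|BC| ∈ {19}
|AC| ∈ [24, 62]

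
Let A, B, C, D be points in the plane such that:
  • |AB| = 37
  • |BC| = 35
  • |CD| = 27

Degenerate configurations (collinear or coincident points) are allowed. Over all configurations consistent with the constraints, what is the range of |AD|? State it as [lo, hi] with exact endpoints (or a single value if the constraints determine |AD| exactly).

|AB| ∈ {37}
|BC| ∈ {35}
|CD| ∈ {27}
|AC| ∈ [2, 72]
|BD| ∈ [8, 62]
|AD| ∈ [0, 99]

|AD| ∈ [0, 99]  (≈ [0.0000, 99.0000])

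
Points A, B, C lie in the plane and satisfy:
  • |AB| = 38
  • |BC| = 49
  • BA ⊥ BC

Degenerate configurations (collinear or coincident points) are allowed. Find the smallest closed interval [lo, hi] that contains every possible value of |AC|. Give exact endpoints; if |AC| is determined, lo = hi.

|AC| = √(3845)  (≈ 62.0081)

|AB| ∈ {38}
|BC| ∈ {49}
|AC| ∈ {√(3845)}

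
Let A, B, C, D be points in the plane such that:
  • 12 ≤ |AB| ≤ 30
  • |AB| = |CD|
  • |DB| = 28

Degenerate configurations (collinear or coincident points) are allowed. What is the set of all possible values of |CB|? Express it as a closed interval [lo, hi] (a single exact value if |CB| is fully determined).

|CB| ∈ [0, 58]  (≈ [0.0000, 58.0000])

|AB| ∈ [12, 30]
|BD| ∈ {28}
|CD| ∈ [12, 30]
|AD| ∈ [0, 58]
|BC| ∈ [0, 58]
|AC| ∈ [0, 88]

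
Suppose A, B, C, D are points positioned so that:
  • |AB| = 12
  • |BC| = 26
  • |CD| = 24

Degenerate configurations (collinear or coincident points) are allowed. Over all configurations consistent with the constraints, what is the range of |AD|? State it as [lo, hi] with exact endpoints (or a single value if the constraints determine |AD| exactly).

|AD| ∈ [0, 62]  (≈ [0.0000, 62.0000])

|AB| ∈ {12}
|BC| ∈ {26}
|CD| ∈ {24}
|AC| ∈ [14, 38]
|BD| ∈ [2, 50]
|AD| ∈ [0, 62]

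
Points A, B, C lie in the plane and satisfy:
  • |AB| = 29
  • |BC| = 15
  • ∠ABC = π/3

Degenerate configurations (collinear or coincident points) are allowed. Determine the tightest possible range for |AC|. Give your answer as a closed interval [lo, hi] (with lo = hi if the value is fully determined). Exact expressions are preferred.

|AC| = √(631)  (≈ 25.1197)

|AB| ∈ {29}
|BC| ∈ {15}
|AC| ∈ {√(631)}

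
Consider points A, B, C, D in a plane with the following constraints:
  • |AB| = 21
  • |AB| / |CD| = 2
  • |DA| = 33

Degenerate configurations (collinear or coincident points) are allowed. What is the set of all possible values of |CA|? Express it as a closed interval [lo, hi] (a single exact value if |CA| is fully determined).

|AB| ∈ {21}
|AD| ∈ {33}
|CD| ∈ {21/2}
|BD| ∈ [12, 54]
|AC| ∈ [45/2, 87/2]
|BC| ∈ [3/2, 129/2]

|CA| ∈ [45/2, 87/2]  (≈ [22.5000, 43.5000])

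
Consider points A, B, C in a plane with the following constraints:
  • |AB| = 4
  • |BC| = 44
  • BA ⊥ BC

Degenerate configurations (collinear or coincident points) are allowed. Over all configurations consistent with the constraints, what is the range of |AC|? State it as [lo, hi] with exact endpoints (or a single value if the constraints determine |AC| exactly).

|AC| = 4·√(122)  (≈ 44.1814)

|AB| ∈ {4}
|BC| ∈ {44}
|AC| ∈ {4·√(122)}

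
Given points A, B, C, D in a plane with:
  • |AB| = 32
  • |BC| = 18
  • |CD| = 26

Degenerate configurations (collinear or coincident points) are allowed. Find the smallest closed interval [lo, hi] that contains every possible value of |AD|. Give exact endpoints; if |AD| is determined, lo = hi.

|AD| ∈ [0, 76]  (≈ [0.0000, 76.0000])

|AB| ∈ {32}
|BC| ∈ {18}
|CD| ∈ {26}
|AC| ∈ [14, 50]
|BD| ∈ [8, 44]
|AD| ∈ [0, 76]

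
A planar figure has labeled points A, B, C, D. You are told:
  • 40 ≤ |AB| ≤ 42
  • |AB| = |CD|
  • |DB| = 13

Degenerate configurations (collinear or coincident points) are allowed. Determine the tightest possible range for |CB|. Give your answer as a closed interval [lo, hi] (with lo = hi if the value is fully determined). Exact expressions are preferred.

|AB| ∈ [40, 42]
|BD| ∈ {13}
|CD| ∈ [40, 42]
|AD| ∈ [27, 55]
|BC| ∈ [27, 55]
|AC| ∈ [0, 97]

|CB| ∈ [27, 55]  (≈ [27.0000, 55.0000])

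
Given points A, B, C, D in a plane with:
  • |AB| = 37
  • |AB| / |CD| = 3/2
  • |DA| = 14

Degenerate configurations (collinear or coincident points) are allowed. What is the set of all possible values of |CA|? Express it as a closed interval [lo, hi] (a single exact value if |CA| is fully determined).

|AB| ∈ {37}
|AD| ∈ {14}
|CD| ∈ {74/3}
|BD| ∈ [23, 51]
|AC| ∈ [32/3, 116/3]
|BC| ∈ [0, 227/3]

|CA| ∈ [32/3, 116/3]  (≈ [10.6667, 38.6667])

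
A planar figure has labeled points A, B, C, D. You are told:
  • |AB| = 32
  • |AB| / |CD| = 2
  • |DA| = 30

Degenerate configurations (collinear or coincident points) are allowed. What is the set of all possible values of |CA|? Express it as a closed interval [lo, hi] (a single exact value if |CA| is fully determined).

|AB| ∈ {32}
|AD| ∈ {30}
|CD| ∈ {16}
|BD| ∈ [2, 62]
|AC| ∈ [14, 46]
|BC| ∈ [0, 78]

|CA| ∈ [14, 46]  (≈ [14.0000, 46.0000])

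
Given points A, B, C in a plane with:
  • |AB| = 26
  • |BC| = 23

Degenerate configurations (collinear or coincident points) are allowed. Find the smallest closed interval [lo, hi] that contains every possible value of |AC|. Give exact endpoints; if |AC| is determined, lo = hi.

|AC| ∈ [3, 49]  (≈ [3.0000, 49.0000])

|AB| ∈ {26}
|BC| ∈ {23}
|AC| ∈ [3, 49]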